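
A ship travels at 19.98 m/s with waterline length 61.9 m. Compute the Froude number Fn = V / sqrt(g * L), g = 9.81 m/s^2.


Formula: Fn = V / sqrt(g * L)
Step 1 — g * L = 9.81 * 61.9 = 607.239
Step 2 — sqrt(g * L) = sqrt(607.239) = 24.64222
Step 3 — Fn = 19.98 / 24.64222 ≈ 0.81080 (5 s.f.)

0.81080


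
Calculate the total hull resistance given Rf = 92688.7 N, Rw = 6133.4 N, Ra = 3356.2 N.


Formula: Rt = Rf + Rw + Ra
Substituting: Rt = 92688.7 + 6133.4 + 3356.2
Result: Rt = 102178.3 N

102178.3 N


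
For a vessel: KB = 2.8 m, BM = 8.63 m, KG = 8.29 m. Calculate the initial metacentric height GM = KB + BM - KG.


Formula: GM = KB + BM - KG
Step 1 — KM = KB + BM = 2.8 + 8.63 = 11.43 m
Step 2 — GM = KM - KG = 11.43 - 8.29 = 3.14 m

3.14 m


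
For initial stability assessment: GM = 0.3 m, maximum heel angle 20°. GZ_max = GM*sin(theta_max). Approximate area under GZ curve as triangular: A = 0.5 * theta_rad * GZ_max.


Formula: GZ_max = GM * sin(theta); Area = 0.5 * theta_rad * GZ_max
Step 1 — GZ_max = 0.3 * sin(20°) = 0.3 * 0.34202 = 0.102606 m
Step 2 — theta_rad = 20 * pi/180 = 0.349066 rad
Step 3 — Area = 0.5 * 0.349066 * 0.102606 ≈ 0.017908 m·rad (5 s.f.)

0.017908 m·rad


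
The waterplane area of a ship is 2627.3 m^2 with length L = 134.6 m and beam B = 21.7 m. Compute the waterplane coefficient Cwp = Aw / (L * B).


Formula: Cwp = Aw / (L * B)
Step 1 — L * B = 134.6 * 21.7 = 2920.82 m^2
Step 2 — Cwp = 2627.3 / 2920.82 ≈ 0.89951 (5 s.f.)

0.89951


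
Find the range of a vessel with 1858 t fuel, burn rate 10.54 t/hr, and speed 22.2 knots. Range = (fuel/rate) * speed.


Formula: endurance = fuel / rate; range = endurance * speed
Step 1 — endurance = 1858 / 10.54 = 176.2808 hours
Step 2 — range = 176.2808 * 22.2 ≈ 3913.4 nautical miles (5 s.f.)

3913.4 NM


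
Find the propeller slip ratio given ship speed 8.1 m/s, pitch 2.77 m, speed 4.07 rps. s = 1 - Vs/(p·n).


Formula: s = 1 - Vs / (p * n)
Step 1 — p * n = 2.77 * 4.07 = 11.2739
Step 2 — Vs / (p*n) = 8.1 / 11.2739 = 0.718474 (6 d.p.)
Step 3 — s = 1 - 0.718474 = 0.281526

0.281526


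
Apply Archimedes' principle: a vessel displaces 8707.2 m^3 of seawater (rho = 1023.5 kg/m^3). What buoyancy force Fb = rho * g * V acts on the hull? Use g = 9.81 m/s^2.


Formula: Fb = rho * g * V
Substituting: Fb = 1023.5 * 9.81 * 8707.2
Intermediate: 1023.5 * 9.81 = 10040.535
Result: Fb = 10040.535 * 8707.2 ≈ 87425000 N (5 s.f.)

87425000 N


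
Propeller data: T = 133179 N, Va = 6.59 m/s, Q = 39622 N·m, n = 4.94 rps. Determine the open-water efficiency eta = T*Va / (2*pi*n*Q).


Formula: eta = T * Va / (2 * pi * n * Q)
Step 1 — numerator = T * Va = 133179 * 6.59 = 877649.61
Step 2 — 2 * pi * n = 2 * pi * 4.94 = 31.038935
Step 3 — denominator = 31.038935 * 39622 = 1229824.68
Step 4 — eta = 877649.61 / 1229824.68 ≈ 0.71364 (5 s.f.)

0.71364


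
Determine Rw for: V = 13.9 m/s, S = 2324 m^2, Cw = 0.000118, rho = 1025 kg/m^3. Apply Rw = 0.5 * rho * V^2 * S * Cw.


Formula: Rw = 0.5 * rho * V^2 * S * Cw
Step 1 — V^2 = 13.9^2 = 193.21
Step 2 — 0.5 * rho * V^2 = 0.5 * 1025 * 193.21 = 99020.125
Step 3 — Rw = 99020.125 * 2324 * 0.000118 ≈ 27154 N (5 s.f.)

27154 N


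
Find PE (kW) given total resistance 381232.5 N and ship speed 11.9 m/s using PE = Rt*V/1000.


Formula: PE = Rt * V / 1000 (kW)
Step 1 — PE (W) = 381232.5 * 11.9 = 4536666.75 W
Step 2 — PE (kW) = 4536666.75 / 1000 ≈ 4536.7 kW (5 s.f.)

4536.7 kW


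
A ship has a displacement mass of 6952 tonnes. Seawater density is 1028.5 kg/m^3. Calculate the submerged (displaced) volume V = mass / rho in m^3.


Formula: V = mass / rho
Step 1 — convert tonnes to kg: 6952 t * 1000 = 6952000 kg
Step 2 — V = 6952000 / 1028.5 ≈ 6759.4 m^3 (5 s.f.)

6759.4 m^3


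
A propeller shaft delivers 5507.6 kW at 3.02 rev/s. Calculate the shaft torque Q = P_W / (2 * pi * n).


Formula: Q = P_W / (2 * pi * n)
Step 1 — P_W = 5507.6 kW * 1000 = 5507600.0 W
Step 2 — 2 * pi * n = 2 * pi * 3.02 = 18.97522
Step 3 — Q = 5507600.0 / 18.97522 ≈ 290250 N·m (5 s.f.)

290250 N·m


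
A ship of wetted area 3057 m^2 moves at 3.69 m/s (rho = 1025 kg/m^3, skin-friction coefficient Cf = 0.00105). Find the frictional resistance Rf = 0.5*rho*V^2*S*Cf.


Formula: Rf = 0.5 * rho * V^2 * S * Cf
Step 1 — V^2 = 3.69^2 = 13.6161
Step 2 — 0.5 * rho * V^2 = 0.5 * 1025 * 13.6161 = 6978.25125
Step 3 — Rf = 6978.25125 * 3057 * 0.00105 ≈ 22399 N (5 s.f.)

22399 N


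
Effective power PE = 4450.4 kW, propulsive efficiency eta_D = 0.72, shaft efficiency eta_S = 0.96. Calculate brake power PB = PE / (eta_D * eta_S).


Formula: PB = PE / (eta_D * eta_S)
Step 1 — combined efficiency = eta_D * eta_S = 0.72 * 0.96 = 0.6912
Step 2 — PB = 4450.4 / 0.6912 ≈ 6438.7 kW (5 s.f.)

6438.7 kW


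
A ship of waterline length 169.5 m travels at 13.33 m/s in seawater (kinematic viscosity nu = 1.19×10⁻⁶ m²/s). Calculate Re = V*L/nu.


Formula: Re = V * L / nu
Step 1 — V * L = 13.33 * 169.5 = 2259.435 m^2/s
Step 2 — Re = 2259.435 / 1.19e-6 = 1.90e+09

1.90e+09


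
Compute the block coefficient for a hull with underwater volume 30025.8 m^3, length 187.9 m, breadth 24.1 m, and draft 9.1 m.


Formula: Cb = V / (L * B * T)
Step 1 — L * B * T = 187.9 * 24.1 * 9.1 = 41208.349 m^3
Step 2 — Cb = 30025.8 / 41208.349 ≈ 0.72863 (5 s.f.)

0.72863


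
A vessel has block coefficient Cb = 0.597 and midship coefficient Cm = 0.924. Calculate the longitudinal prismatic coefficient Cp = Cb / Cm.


Formula: Cp = Cb / Cm
Substituting: Cp = 0.597 / 0.924
Result: Cp ≈ 0.64610 (5 s.f.)

0.64610


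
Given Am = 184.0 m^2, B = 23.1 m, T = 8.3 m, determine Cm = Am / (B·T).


Formula: Cm = Am / (B * T)
Step 1 — B * T = 23.1 * 8.3 = 191.73 m^2
Step 2 — Cm = 184.0 / 191.73 ≈ 0.95968 (5 s.f.)

0.95968


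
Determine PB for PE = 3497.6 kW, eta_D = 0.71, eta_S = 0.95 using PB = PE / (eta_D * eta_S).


Formula: PB = PE / (eta_D * eta_S)
Step 1 — combined efficiency = eta_D * eta_S = 0.71 * 0.95 = 0.6745
Step 2 — PB = 3497.6 / 0.6745 ≈ 5185.5 kW (5 s.f.)

5185.5 kW


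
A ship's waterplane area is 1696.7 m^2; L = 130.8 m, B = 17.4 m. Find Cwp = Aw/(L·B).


Formula: Cwp = Aw / (L * B)
Step 1 — L * B = 130.8 * 17.4 = 2275.92 m^2
Step 2 — Cwp = 1696.7 / 2275.92 ≈ 0.74550 (5 s.f.)

0.74550


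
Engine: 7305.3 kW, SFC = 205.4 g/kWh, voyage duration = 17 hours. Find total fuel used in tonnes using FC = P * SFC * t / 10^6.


Formula: FC (tonnes) = P * SFC * t / 1,000,000
Step 1 — P * SFC * t = 7305.3 * 205.4 * 17 = 25508646.54 g
Step 2 — FC (tonnes) = 25508646.54 / 1,000,000 ≈ 25.509 tonnes (5 s.f.)

25.509 tonnes


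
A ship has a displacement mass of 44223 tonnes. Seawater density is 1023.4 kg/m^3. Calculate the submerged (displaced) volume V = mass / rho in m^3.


Formula: V = mass / rho
Step 1 — convert tonnes to kg: 44223 t * 1000 = 44223000 kg
Step 2 — V = 44223000 / 1023.4 ≈ 43212 m^3 (5 s.f.)

43212 m^3


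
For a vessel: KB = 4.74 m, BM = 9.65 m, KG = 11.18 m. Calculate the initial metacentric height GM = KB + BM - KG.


Formula: GM = KB + BM - KG
Step 1 — KM = KB + BM = 4.74 + 9.65 = 14.39 m
Step 2 — GM = KM - KG = 14.39 - 11.18 = 3.21 m

3.21 m


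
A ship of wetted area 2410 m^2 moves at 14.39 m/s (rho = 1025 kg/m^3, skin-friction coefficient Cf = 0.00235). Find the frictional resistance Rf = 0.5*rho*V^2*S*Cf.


Formula: Rf = 0.5 * rho * V^2 * S * Cf
Step 1 — V^2 = 14.39^2 = 207.0721
Step 2 — 0.5 * rho * V^2 = 0.5 * 1025 * 207.0721 = 106124.45125
Step 3 — Rf = 106124.45125 * 2410 * 0.00235 ≈ 601040 N (5 s.f.)

601040 N


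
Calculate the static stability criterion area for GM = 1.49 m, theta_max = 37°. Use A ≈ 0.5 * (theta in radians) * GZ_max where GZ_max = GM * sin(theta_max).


Formula: GZ_max = GM * sin(theta); Area = 0.5 * theta_rad * GZ_max
Step 1 — GZ_max = 1.49 * sin(37°) = 1.49 * 0.601815 = 0.896704 m
Step 2 — theta_rad = 37 * pi/180 = 0.645772 rad
Step 3 — Area = 0.5 * 0.645772 * 0.896704 ≈ 0.28953 m·rad (5 s.f.)

0.28953 m·rad


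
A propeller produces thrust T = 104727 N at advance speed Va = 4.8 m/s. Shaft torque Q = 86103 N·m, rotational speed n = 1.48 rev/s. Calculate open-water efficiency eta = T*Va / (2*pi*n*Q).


Formula: eta = T * Va / (2 * pi * n * Q)
Step 1 — numerator = T * Va = 104727 * 4.8 = 502689.6
Step 2 — 2 * pi * n = 2 * pi * 1.48 = 9.299114
Step 3 — denominator = 9.299114 * 86103 = 800681.61
Step 4 — eta = 502689.6 / 800681.61 ≈ 0.62783 (5 s.f.)

0.62783


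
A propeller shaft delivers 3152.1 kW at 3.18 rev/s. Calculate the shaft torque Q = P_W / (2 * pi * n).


Formula: Q = P_W / (2 * pi * n)
Step 1 — P_W = 3152.1 kW * 1000 = 3152100.0 W
Step 2 — 2 * pi * n = 2 * pi * 3.18 = 19.980529
Step 3 — Q = 3152100.0 / 19.980529 ≈ 157760 N·m (5 s.f.)

157760 N·m


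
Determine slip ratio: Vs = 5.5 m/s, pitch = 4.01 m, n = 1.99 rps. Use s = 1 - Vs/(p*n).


Formula: s = 1 - Vs / (p * n)
Step 1 — p * n = 4.01 * 1.99 = 7.9799
Step 2 — Vs / (p*n) = 5.5 / 7.9799 = 0.689232 (6 d.p.)
Step 3 — s = 1 - 0.689232 = 0.310768

0.310768


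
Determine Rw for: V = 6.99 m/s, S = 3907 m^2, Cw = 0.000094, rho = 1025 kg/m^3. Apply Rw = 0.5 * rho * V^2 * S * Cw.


Formula: Rw = 0.5 * rho * V^2 * S * Cw
Step 1 — V^2 = 6.99^2 = 48.8601
Step 2 — 0.5 * rho * V^2 = 0.5 * 1025 * 48.8601 = 25040.80125
Step 3 — Rw = 25040.80125 * 3907 * 0.000094 ≈ 9196.4 N (5 s.f.)

9196.4 N


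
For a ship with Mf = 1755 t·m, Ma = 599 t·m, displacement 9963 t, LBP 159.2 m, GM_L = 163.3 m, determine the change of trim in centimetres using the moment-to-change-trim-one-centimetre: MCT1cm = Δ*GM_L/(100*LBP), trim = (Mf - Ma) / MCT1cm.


Formula: net trimming moment = Mf - Ma; MCT1cm = Δ*GM_L/(100*LBP); trim = net moment / MCT1cm
Step 1 — net trimming moment = 1755 - 599 = 1156 t·m
Step 2 — MCT1cm = 9963 * 163.3 / (100 * 159.2) = 102.1958 t·m/cm
Step 3 — trim = 1156 / 102.1958 ≈ 11.312 cm (5 s.f.)

11.312 cm


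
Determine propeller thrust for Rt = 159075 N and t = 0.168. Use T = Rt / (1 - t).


Formula: T = Rt / (1 - t)
Step 1 — (1 - t) = 1 - 0.168 = 0.832
Step 2 — T = 159075 / 0.832 ≈ 191200 N (5 s.f.)

191200 N


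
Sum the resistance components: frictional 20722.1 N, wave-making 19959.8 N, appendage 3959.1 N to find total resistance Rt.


Formula: Rt = Rf + Rw + Ra
Substituting: Rt = 20722.1 + 19959.8 + 3959.1
Result: Rt = 44641.0 N

44641.0 N


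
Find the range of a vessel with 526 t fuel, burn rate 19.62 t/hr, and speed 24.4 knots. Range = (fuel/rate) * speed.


Formula: endurance = fuel / rate; range = endurance * speed
Step 1 — endurance = 526 / 19.62 = 26.8094 hours
Step 2 — range = 26.8094 * 24.4 ≈ 654.15 nautical miles (5 s.f.)

654.15 NM


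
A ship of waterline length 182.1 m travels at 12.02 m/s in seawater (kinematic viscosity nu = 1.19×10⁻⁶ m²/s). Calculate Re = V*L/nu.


Formula: Re = V * L / nu
Step 1 — V * L = 12.02 * 182.1 = 2188.842 m^2/s
Step 2 — Re = 2188.842 / 1.19e-6 = 1.84e+09

1.84e+09


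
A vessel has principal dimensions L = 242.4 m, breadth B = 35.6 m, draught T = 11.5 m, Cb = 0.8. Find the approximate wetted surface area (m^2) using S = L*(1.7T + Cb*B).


Formula: S = 1.7*L*T + V/T with V = Cb*L*B*T, i.e. S = L * (1.7*T + Cb*B)
Step 1 — 1.7*T = 1.7 * 11.5 = 19.55 m
Step 2 — Cb*B = 0.8 * 35.6 = 28.48 m
Step 3 — 1.7*T + Cb*B = 19.55 + 28.48 = 48.03 m
Step 4 — S = 242.4 * 48.03 ≈ 11642 m^2 (5 s.f.)

11642 m^2


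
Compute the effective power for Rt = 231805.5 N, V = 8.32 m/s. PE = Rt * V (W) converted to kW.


Formula: PE = Rt * V / 1000 (kW)
Step 1 — PE (W) = 231805.5 * 8.32 = 1928621.76 W
Step 2 — PE (kW) = 1928621.76 / 1000 ≈ 1928.6 kW (5 s.f.)

1928.6 kW


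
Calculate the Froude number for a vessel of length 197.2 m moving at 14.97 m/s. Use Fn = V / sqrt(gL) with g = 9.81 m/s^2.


Formula: Fn = V / sqrt(g * L)
Step 1 — g * L = 9.81 * 197.2 = 1934.532
Step 2 — sqrt(g * L) = sqrt(1934.532) = 43.983315
Step 3 — Fn = 14.97 / 43.983315 ≈ 0.34036 (5 s.f.)

0.34036


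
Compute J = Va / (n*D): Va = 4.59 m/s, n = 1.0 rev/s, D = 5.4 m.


Formula: J = Va / (n * D)
Step 1 — n * D = 1.0 * 5.4 = 5.4
Step 2 — J = 4.59 / 5.4 ≈ 0.85000 (5 s.f.)

0.85000


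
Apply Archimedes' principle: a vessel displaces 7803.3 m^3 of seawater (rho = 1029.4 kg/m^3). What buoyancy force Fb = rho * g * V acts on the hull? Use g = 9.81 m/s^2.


Formula: Fb = rho * g * V
Substituting: Fb = 1029.4 * 9.81 * 7803.3
Intermediate: 1029.4 * 9.81 = 10098.414
Result: Fb = 10098.414 * 7803.3 ≈ 78801000 N (5 s.f.)

78801000 N


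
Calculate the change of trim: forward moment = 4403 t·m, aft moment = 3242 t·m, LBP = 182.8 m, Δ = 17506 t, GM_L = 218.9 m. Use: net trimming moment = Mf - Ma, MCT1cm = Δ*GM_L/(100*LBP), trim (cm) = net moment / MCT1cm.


Formula: net trimming moment = Mf - Ma; MCT1cm = Δ*GM_L/(100*LBP); trim = net moment / MCT1cm
Step 1 — net trimming moment = 4403 - 3242 = 1161 t·m
Step 2 — MCT1cm = 17506 * 218.9 / (100 * 182.8) = 209.6315 t·m/cm
Step 3 — trim = 1161 / 209.6315 ≈ 5.5383 cm (5 s.f.)

5.5383 cm


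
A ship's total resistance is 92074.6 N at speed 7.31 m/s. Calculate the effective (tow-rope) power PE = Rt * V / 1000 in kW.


Formula: PE = Rt * V / 1000 (kW)
Step 1 — PE (W) = 92074.6 * 7.31 = 673065.326 W
Step 2 — PE (kW) = 673065.326 / 1000 ≈ 673.07 kW (5 s.f.)

673.07 kW


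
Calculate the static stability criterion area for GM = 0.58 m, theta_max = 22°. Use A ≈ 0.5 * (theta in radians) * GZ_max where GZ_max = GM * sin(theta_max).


Formula: GZ_max = GM * sin(theta); Area = 0.5 * theta_rad * GZ_max
Step 1 — GZ_max = 0.58 * sin(22°) = 0.58 * 0.374607 = 0.217272 m
Step 2 — theta_rad = 22 * pi/180 = 0.383972 rad
Step 3 — Area = 0.5 * 0.383972 * 0.217272 ≈ 0.041713 m·rad (5 s.f.)

0.041713 m·rad


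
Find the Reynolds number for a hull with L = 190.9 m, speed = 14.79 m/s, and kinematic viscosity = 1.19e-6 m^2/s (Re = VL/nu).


Formula: Re = V * L / nu
Step 1 — V * L = 14.79 * 190.9 = 2823.411 m^2/s
Step 2 — Re = 2823.411 / 1.19e-6 = 2.37e+09

2.37e+09


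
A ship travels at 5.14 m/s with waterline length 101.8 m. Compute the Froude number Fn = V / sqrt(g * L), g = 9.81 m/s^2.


Formula: Fn = V / sqrt(g * L)
Step 1 — g * L = 9.81 * 101.8 = 998.658
Step 2 — sqrt(g * L) = sqrt(998.658) = 31.601551
Step 3 — Fn = 5.14 / 31.601551 ≈ 0.16265 (5 s.f.)

0.16265


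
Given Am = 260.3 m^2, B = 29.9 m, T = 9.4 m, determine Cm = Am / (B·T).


Formula: Cm = Am / (B * T)
Step 1 — B * T = 29.9 * 9.4 = 281.06 m^2
Step 2 — Cm = 260.3 / 281.06 ≈ 0.92614 (5 s.f.)

0.92614


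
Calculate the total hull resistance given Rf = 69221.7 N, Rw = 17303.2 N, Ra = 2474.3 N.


Formula: Rt = Rf + Rw + Ra
Substituting: Rt = 69221.7 + 17303.2 + 2474.3
Result: Rt = 88999.2 N

88999.2 N


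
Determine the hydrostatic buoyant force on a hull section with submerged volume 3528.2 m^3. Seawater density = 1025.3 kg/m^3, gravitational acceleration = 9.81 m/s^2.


Formula: Fb = rho * g * V
Substituting: Fb = 1025.3 * 9.81 * 3528.2
Intermediate: 1025.3 * 9.81 = 10058.193
Result: Fb = 10058.193 * 3528.2 ≈ 35487000 N (5 s.f.)

35487000 N


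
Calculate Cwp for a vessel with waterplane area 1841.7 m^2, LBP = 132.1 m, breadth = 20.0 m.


Formula: Cwp = Aw / (L * B)
Step 1 — L * B = 132.1 * 20.0 = 2642.0 m^2
Step 2 — Cwp = 1841.7 / 2642.0 ≈ 0.69709 (5 s.f.)

0.69709


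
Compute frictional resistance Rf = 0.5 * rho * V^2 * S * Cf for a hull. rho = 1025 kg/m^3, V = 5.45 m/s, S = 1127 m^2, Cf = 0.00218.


Formula: Rf = 0.5 * rho * V^2 * S * Cf
Step 1 — V^2 = 5.45^2 = 29.7025
Step 2 — 0.5 * rho * V^2 = 0.5 * 1025 * 29.7025 = 15222.53125
Step 3 — Rf = 15222.53125 * 1127 * 0.00218 ≈ 37400 N (5 s.f.)

37400 N


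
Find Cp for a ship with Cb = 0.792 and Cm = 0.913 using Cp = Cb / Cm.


Formula: Cp = Cb / Cm
Substituting: Cp = 0.792 / 0.913
Result: Cp ≈ 0.86747 (5 s.f.)

0.86747


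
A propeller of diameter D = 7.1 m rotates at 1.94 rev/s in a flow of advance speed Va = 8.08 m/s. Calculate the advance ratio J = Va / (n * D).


Formula: J = Va / (n * D)
Step 1 — n * D = 1.94 * 7.1 = 13.774
Step 2 — J = 8.08 / 13.774 ≈ 0.58661 (5 s.f.)

0.58661


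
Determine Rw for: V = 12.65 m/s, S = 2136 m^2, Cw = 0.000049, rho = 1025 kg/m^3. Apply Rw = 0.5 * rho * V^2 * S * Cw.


Formula: Rw = 0.5 * rho * V^2 * S * Cw
Step 1 — V^2 = 12.65^2 = 160.0225
Step 2 — 0.5 * rho * V^2 = 0.5 * 1025 * 160.0225 = 82011.53125
Step 3 — Rw = 82011.53125 * 2136 * 0.000049 ≈ 8583.7 N (5 s.f.)

8583.7 N


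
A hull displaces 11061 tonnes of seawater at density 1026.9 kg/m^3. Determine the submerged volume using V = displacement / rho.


Formula: V = mass / rho
Step 1 — convert tonnes to kg: 11061 t * 1000 = 11061000 kg
Step 2 — V = 11061000 / 1026.9 ≈ 10771 m^3 (5 s.f.)

10771 m^3


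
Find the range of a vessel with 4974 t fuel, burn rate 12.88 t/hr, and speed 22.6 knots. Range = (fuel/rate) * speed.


Formula: endurance = fuel / rate; range = endurance * speed
Step 1 — endurance = 4974 / 12.88 = 386.1801 hours
Step 2 — range = 386.1801 * 22.6 ≈ 8727.7 nautical miles (5 s.f.)

8727.7 NM


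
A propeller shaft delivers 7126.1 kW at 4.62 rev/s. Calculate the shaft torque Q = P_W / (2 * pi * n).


Formula: Q = P_W / (2 * pi * n)
Step 1 — P_W = 7126.1 kW * 1000 = 7126100.0 W
Step 2 — 2 * pi * n = 2 * pi * 4.62 = 29.028316
Step 3 — Q = 7126100.0 / 29.028316 ≈ 245490 N·m (5 s.f.)

245490 N·m


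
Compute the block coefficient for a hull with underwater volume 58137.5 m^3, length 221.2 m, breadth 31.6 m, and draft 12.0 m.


Formula: Cb = V / (L * B * T)
Step 1 — L * B * T = 221.2 * 31.6 * 12.0 = 83879.04 m^3
Step 2 — Cb = 58137.5 / 83879.04 ≈ 0.69311 (5 s.f.)

0.69311


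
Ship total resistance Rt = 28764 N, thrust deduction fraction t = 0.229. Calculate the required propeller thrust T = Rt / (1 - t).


Formula: T = Rt / (1 - t)
Step 1 — (1 - t) = 1 - 0.229 = 0.771
Step 2 — T = 28764 / 0.771 ≈ 37307 N (5 s.f.)

37307 N


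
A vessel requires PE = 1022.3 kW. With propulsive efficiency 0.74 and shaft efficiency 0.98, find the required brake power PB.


Formula: PB = PE / (eta_D * eta_S)
Step 1 — combined efficiency = eta_D * eta_S = 0.74 * 0.98 = 0.7252
Step 2 — PB = 1022.3 / 0.7252 ≈ 1409.7 kW (5 s.f.)

1409.7 kW


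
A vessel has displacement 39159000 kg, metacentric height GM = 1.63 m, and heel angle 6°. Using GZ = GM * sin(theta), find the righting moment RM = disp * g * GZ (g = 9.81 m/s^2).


Formula: GZ = GM * sin(theta); RM = disp * g * GZ
Step 1 — GZ = 1.63 * sin(6°) = 1.63 * 0.104528 = 0.170381 m
Step 2 — RM = 39159000 * 9.81 * 0.170381 ≈ 65452000 N·m (5 s.f.)

65452000 N·m


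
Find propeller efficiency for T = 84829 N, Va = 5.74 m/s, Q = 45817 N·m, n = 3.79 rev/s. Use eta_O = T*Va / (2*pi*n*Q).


Formula: eta = T * Va / (2 * pi * n * Q)
Step 1 — numerator = T * Va = 84829 * 5.74 = 486918.46
Step 2 — 2 * pi * n = 2 * pi * 3.79 = 23.813272
Step 3 — denominator = 23.813272 * 45817 = 1091052.68
Step 4 — eta = 486918.46 / 1091052.68 ≈ 0.44628 (5 s.f.)

0.44628


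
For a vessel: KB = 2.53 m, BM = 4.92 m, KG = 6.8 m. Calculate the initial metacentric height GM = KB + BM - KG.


Formula: GM = KB + BM - KG
Step 1 — KM = KB + BM = 2.53 + 4.92 = 7.45 m
Step 2 — GM = KM - KG = 7.45 - 6.8 = 0.65 m

0.65 m


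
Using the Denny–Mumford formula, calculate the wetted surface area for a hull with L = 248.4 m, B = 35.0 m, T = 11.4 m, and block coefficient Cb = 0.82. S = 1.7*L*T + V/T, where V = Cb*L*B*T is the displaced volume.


Formula: S = 1.7*L*T + V/T with V = Cb*L*B*T, i.e. S = L * (1.7*T + Cb*B)
Step 1 — 1.7*T = 1.7 * 11.4 = 19.38 m
Step 2 — Cb*B = 0.82 * 35.0 = 28.7 m
Step 3 — 1.7*T + Cb*B = 19.38 + 28.7 = 48.08 m
Step 4 — S = 248.4 * 48.08 ≈ 11943 m^2 (5 s.f.)

11943 m^2


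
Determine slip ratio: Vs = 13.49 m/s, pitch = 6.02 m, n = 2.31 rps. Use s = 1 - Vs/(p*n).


Formula: s = 1 - Vs / (p * n)
Step 1 — p * n = 6.02 * 2.31 = 13.9062
Step 2 — Vs / (p*n) = 13.49 / 13.9062 = 0.970071 (6 d.p.)
Step 3 — s = 1 - 0.970071 = 0.029929

0.029929


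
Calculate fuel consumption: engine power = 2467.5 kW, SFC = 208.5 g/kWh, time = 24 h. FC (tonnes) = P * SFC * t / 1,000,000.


Formula: FC (tonnes) = P * SFC * t / 1,000,000
Step 1 — P * SFC * t = 2467.5 * 208.5 * 24 = 12347370.0 g
Step 2 — FC (tonnes) = 12347370.0 / 1,000,000 ≈ 12.347 tonnes (5 s.f.)

12.347 tonnes


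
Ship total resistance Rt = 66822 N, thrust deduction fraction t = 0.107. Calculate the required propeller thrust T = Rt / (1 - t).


Formula: T = Rt / (1 - t)
Step 1 — (1 - t) = 1 - 0.107 = 0.893
Step 2 — T = 66822 / 0.893 ≈ 74829 N (5 s.f.)

74829 N


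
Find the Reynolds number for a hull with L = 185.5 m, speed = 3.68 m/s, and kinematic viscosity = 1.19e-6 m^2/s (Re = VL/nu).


Formula: Re = V * L / nu
Step 1 — V * L = 3.68 * 185.5 = 682.64 m^2/s
Step 2 — Re = 682.64 / 1.19e-6 = 5.74e+08

5.74e+08


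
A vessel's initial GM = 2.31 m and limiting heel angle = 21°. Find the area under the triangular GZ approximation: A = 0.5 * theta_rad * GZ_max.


Formula: GZ_max = GM * sin(theta); Area = 0.5 * theta_rad * GZ_max
Step 1 — GZ_max = 2.31 * sin(21°) = 2.31 * 0.358368 = 0.82783 m
Step 2 — theta_rad = 21 * pi/180 = 0.366519 rad
Step 3 — Area = 0.5 * 0.366519 * 0.82783 ≈ 0.15171 m·rad (5 s.f.)

0.15171 m·rad


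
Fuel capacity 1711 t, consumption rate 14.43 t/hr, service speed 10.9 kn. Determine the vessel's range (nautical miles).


Formula: endurance = fuel / rate; range = endurance * speed
Step 1 — endurance = 1711 / 14.43 = 118.5724 hours
Step 2 — range = 118.5724 * 10.9 ≈ 1292.4 nautical miles (5 s.f.)

1292.4 NM


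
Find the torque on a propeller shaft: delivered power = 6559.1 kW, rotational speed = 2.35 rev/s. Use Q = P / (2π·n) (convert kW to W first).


Formula: Q = P_W / (2 * pi * n)
Step 1 — P_W = 6559.1 kW * 1000 = 6559100.0 W
Step 2 — 2 * pi * n = 2 * pi * 2.35 = 14.765485
Step 3 — Q = 6559100.0 / 14.765485 ≈ 444220 N·m (5 s.f.)

444220 N·m


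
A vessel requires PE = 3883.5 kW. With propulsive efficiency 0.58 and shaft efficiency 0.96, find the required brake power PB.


Formula: PB = PE / (eta_D * eta_S)
Step 1 — combined efficiency = eta_D * eta_S = 0.58 * 0.96 = 0.5568
Step 2 — PB = 3883.5 / 0.5568 ≈ 6974.7 kW (5 s.f.)

6974.7 kW


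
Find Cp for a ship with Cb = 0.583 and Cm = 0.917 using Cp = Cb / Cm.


Formula: Cp = Cb / Cm
Substituting: Cp = 0.583 / 0.917
Result: Cp ≈ 0.63577 (5 s.f.)

0.63577


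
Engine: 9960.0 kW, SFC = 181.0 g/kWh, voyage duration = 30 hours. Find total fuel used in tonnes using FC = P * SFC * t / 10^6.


Formula: FC (tonnes) = P * SFC * t / 1,000,000
Step 1 — P * SFC * t = 9960.0 * 181.0 * 30 = 54082800.0 g
Step 2 — FC (tonnes) = 54082800.0 / 1,000,000 ≈ 54.083 tonnes (5 s.f.)

54.083 tonnes


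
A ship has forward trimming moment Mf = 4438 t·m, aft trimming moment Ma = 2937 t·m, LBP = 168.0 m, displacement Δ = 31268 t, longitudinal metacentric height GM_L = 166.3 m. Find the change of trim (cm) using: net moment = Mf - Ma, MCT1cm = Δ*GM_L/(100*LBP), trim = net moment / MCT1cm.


Formula: net trimming moment = Mf - Ma; MCT1cm = Δ*GM_L/(100*LBP); trim = net moment / MCT1cm
Step 1 — net trimming moment = 4438 - 2937 = 1501 t·m
Step 2 — MCT1cm = 31268 * 166.3 / (100 * 168.0) = 309.516 t·m/cm
Step 3 — trim = 1501 / 309.516 ≈ 4.8495 cm (5 s.f.)

4.8495 cm


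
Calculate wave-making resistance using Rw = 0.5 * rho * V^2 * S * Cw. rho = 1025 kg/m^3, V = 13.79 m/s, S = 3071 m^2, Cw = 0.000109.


Formula: Rw = 0.5 * rho * V^2 * S * Cw
Step 1 — V^2 = 13.79^2 = 190.1641
Step 2 — 0.5 * rho * V^2 = 0.5 * 1025 * 190.1641 = 97459.10125
Step 3 — Rw = 97459.10125 * 3071 * 0.000109 ≈ 32623 N (5 s.f.)

32623 N


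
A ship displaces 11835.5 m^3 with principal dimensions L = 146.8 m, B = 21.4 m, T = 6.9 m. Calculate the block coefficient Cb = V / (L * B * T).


Formula: Cb = V / (L * B * T)
Step 1 — L * B * T = 146.8 * 21.4 * 6.9 = 21676.488 m^3
Step 2 — Cb = 11835.5 / 21676.488 ≈ 0.54601 (5 s.f.)

0.54601


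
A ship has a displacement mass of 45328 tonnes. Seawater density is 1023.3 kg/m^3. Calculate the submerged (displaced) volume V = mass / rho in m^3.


Formula: V = mass / rho
Step 1 — convert tonnes to kg: 45328 t * 1000 = 45328000 kg
Step 2 — V = 45328000 / 1023.3 ≈ 44296 m^3 (5 s.f.)

44296 m^3


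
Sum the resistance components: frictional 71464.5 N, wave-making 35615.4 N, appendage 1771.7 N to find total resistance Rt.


Formula: Rt = Rf + Rw + Ra
Substituting: Rt = 71464.5 + 35615.4 + 1771.7
Result: Rt = 108851.6 N

108851.6 N


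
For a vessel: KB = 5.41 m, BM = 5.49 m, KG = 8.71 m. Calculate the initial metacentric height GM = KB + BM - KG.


Formula: GM = KB + BM - KG
Step 1 — KM = KB + BM = 5.41 + 5.49 = 10.9 m
Step 2 — GM = KM - KG = 10.9 - 8.71 = 2.19 m

2.19 m


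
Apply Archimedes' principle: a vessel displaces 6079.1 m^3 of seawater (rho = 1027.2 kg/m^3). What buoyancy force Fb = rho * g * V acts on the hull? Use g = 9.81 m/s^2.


Formula: Fb = rho * g * V
Substituting: Fb = 1027.2 * 9.81 * 6079.1
Intermediate: 1027.2 * 9.81 = 10076.832
Result: Fb = 10076.832 * 6079.1 ≈ 61258000 N (5 s.f.)

61258000 N


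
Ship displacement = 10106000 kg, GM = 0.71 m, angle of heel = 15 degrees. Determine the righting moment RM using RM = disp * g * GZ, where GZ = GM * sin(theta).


Formula: GZ = GM * sin(theta); RM = disp * g * GZ
Step 1 — GZ = 0.71 * sin(15°) = 0.71 * 0.258819 = 0.183761 m
Step 2 — RM = 10106000 * 9.81 * 0.183761 ≈ 18218000 N·m (5 s.f.)

18218000 N·m


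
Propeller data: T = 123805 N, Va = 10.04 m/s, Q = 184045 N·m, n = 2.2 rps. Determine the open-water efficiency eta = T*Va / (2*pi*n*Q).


Formula: eta = T * Va / (2 * pi * n * Q)
Step 1 — numerator = T * Va = 123805 * 10.04 = 1243002.2
Step 2 — 2 * pi * n = 2 * pi * 2.2 = 13.823008
Step 3 — denominator = 13.823008 * 184045 = 2544055.51
Step 4 — eta = 1243002.2 / 2544055.51 ≈ 0.48859 (5 s.f.)

0.48859


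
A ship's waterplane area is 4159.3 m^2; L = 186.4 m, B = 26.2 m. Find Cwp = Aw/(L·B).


Formula: Cwp = Aw / (L * B)
Step 1 — L * B = 186.4 * 26.2 = 4883.68 m^2
Step 2 — Cwp = 4159.3 / 4883.68 ≈ 0.85167 (5 s.f.)

0.85167


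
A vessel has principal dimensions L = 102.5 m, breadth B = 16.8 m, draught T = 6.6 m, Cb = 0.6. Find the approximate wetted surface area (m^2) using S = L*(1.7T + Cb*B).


Formula: S = 1.7*L*T + V/T with V = Cb*L*B*T, i.e. S = L * (1.7*T + Cb*B)
Step 1 — 1.7*T = 1.7 * 6.6 = 11.22 m
Step 2 — Cb*B = 0.6 * 16.8 = 10.08 m
Step 3 — 1.7*T + Cb*B = 11.22 + 10.08 = 21.3 m
Step 4 — S = 102.5 * 21.3 ≈ 2183.2 m^2 (5 s.f.)

2183.2 m^2


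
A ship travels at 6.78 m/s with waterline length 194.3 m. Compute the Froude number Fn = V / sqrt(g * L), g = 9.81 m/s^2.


Formula: Fn = V / sqrt(g * L)
Step 1 — g * L = 9.81 * 194.3 = 1906.083
Step 2 — sqrt(g * L) = sqrt(1906.083) = 43.65871
Step 3 — Fn = 6.78 / 43.65871 ≈ 0.15530 (5 s.f.)

0.15530


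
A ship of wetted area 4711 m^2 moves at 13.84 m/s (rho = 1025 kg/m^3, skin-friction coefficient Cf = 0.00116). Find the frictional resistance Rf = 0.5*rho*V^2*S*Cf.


Formula: Rf = 0.5 * rho * V^2 * S * Cf
Step 1 — V^2 = 13.84^2 = 191.5456
Step 2 — 0.5 * rho * V^2 = 0.5 * 1025 * 191.5456 = 98167.12
Step 3 — Rf = 98167.12 * 4711 * 0.00116 ≈ 536460 N (5 s.f.)

536460 N


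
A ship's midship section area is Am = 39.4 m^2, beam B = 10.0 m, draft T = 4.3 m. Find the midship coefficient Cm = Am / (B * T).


Formula: Cm = Am / (B * T)
Step 1 — B * T = 10.0 * 4.3 = 43.0 m^2
Step 2 — Cm = 39.4 / 43.0 ≈ 0.91628 (5 s.f.)

0.91628


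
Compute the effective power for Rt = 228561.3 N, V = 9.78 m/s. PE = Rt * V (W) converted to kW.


Formula: PE = Rt * V / 1000 (kW)
Step 1 — PE (W) = 228561.3 * 9.78 = 2235329.514 W
Step 2 — PE (kW) = 2235329.514 / 1000 ≈ 2235.3 kW (5 s.f.)

2235.3 kW


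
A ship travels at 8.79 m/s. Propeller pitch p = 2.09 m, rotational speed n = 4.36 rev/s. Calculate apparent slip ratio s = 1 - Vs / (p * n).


Formula: s = 1 - Vs / (p * n)
Step 1 — p * n = 2.09 * 4.36 = 9.1124
Step 2 — Vs / (p*n) = 8.79 / 9.1124 = 0.96462 (6 d.p.)
Step 3 — s = 1 - 0.96462 = 0.03538

0.03538


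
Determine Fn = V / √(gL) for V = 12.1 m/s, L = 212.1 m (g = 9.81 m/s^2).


Formula: Fn = V / sqrt(g * L)
Step 1 — g * L = 9.81 * 212.1 = 2080.701
Step 2 — sqrt(g * L) = sqrt(2080.701) = 45.614702
Step 3 — Fn = 12.1 / 45.614702 ≈ 0.26527 (5 s.f.)

0.26527


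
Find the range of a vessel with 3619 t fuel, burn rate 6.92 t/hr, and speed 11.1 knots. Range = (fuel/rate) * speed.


Formula: endurance = fuel / rate; range = endurance * speed
Step 1 — endurance = 3619 / 6.92 = 522.9769 hours
Step 2 — range = 522.9769 * 11.1 ≈ 5805.0 nautical miles (5 s.f.)

5805.0 NM


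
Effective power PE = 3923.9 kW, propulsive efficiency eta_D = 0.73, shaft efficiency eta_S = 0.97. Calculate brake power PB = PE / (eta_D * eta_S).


Formula: PB = PE / (eta_D * eta_S)
Step 1 — combined efficiency = eta_D * eta_S = 0.73 * 0.97 = 0.7081
Step 2 — PB = 3923.9 / 0.7081 ≈ 5541.4 kW (5 s.f.)

5541.4 kW


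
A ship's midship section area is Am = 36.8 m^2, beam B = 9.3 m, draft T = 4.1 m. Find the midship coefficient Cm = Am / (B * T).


Formula: Cm = Am / (B * T)
Step 1 — B * T = 9.3 * 4.1 = 38.13 m^2
Step 2 — Cm = 36.8 / 38.13 ≈ 0.96512 (5 s.f.)

0.96512


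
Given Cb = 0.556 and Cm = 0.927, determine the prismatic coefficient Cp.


Formula: Cp = Cb / Cm
Substituting: Cp = 0.556 / 0.927
Result: Cp ≈ 0.59978 (5 s.f.)

0.59978


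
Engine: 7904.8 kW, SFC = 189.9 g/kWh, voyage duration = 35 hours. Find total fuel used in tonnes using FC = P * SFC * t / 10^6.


Formula: FC (tonnes) = P * SFC * t / 1,000,000
Step 1 — P * SFC * t = 7904.8 * 189.9 * 35 = 52539253.2 g
Step 2 — FC (tonnes) = 52539253.2 / 1,000,000 ≈ 52.539 tonnes (5 s.f.)

52.539 tonnes


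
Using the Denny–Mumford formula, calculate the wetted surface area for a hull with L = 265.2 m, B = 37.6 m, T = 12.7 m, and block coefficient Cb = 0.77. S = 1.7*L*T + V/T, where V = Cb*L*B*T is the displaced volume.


Formula: S = 1.7*L*T + V/T with V = Cb*L*B*T, i.e. S = L * (1.7*T + Cb*B)
Step 1 — 1.7*T = 1.7 * 12.7 = 21.59 m
Step 2 — Cb*B = 0.77 * 37.6 = 28.952 m
Step 3 — 1.7*T + Cb*B = 21.59 + 28.952 = 50.542 m
Step 4 — S = 265.2 * 50.542 ≈ 13404 m^2 (5 s.f.)

13404 m^2


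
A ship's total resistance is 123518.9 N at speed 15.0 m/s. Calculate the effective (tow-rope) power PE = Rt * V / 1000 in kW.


Formula: PE = Rt * V / 1000 (kW)
Step 1 — PE (W) = 123518.9 * 15.0 = 1852783.5 W
Step 2 — PE (kW) = 1852783.5 / 1000 ≈ 1852.8 kW (5 s.f.)

1852.8 kW


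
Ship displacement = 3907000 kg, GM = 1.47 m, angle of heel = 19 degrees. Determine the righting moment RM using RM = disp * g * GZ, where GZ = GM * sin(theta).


Formula: GZ = GM * sin(theta); RM = disp * g * GZ
Step 1 — GZ = 1.47 * sin(19°) = 1.47 * 0.325568 = 0.478585 m
Step 2 — RM = 3907000 * 9.81 * 0.478585 ≈ 18343000 N·m (5 s.f.)

18343000 N·m


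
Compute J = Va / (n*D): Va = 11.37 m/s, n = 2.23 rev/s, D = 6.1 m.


Formula: J = Va / (n * D)
Step 1 — n * D = 2.23 * 6.1 = 13.603
Step 2 — J = 11.37 / 13.603 ≈ 0.83585 (5 s.f.)

0.83585


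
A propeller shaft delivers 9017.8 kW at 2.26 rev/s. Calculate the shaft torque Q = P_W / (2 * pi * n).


Formula: Q = P_W / (2 * pi * n)
Step 1 — P_W = 9017.8 kW * 1000 = 9017800.0 W
Step 2 — 2 * pi * n = 2 * pi * 2.26 = 14.199999
Step 3 — Q = 9017800.0 / 14.199999 ≈ 635060 N·m (5 s.f.)

635060 N·m


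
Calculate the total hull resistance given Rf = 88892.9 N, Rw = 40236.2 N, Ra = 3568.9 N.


Formula: Rt = Rf + Rw + Ra
Substituting: Rt = 88892.9 + 40236.2 + 3568.9
Result: Rt = 132698.0 N

132698.0 N


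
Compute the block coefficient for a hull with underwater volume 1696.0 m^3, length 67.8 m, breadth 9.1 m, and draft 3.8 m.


Formula: Cb = V / (L * B * T)
Step 1 — L * B * T = 67.8 * 9.1 * 3.8 = 2344.524 m^3
Step 2 — Cb = 1696.0 / 2344.524 ≈ 0.72339 (5 s.f.)

0.72339


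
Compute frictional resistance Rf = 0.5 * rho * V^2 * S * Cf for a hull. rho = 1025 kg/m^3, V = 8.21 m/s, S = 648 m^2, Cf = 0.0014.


Formula: Rf = 0.5 * rho * V^2 * S * Cf
Step 1 — V^2 = 8.21^2 = 67.4041
Step 2 — 0.5 * rho * V^2 = 0.5 * 1025 * 67.4041 = 34544.60125
Step 3 — Rf = 34544.60125 * 648 * 0.0014 ≈ 31339 N (5 s.f.)

31339 N


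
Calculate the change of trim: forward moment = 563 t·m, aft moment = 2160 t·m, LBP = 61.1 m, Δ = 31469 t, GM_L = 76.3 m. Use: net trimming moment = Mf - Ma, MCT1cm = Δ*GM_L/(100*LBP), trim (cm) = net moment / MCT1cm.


Formula: net trimming moment = Mf - Ma; MCT1cm = Δ*GM_L/(100*LBP); trim = net moment / MCT1cm
Step 1 — net trimming moment = 563 - 2160 = -1597 t·m
Step 2 — MCT1cm = 31469 * 76.3 / (100 * 61.1) = 392.9762 t·m/cm
Step 3 — trim = -1597 / 392.9762 ≈ -4.0639 cm (5 s.f.)

-4.0639 cm


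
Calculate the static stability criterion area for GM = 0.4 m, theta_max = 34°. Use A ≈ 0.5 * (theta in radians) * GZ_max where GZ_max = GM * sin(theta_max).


Formula: GZ_max = GM * sin(theta); Area = 0.5 * theta_rad * GZ_max
Step 1 — GZ_max = 0.4 * sin(34°) = 0.4 * 0.559193 = 0.223677 m
Step 2 — theta_rad = 34 * pi/180 = 0.593412 rad
Step 3 — Area = 0.5 * 0.593412 * 0.223677 ≈ 0.066366 m·rad (5 s.f.)

0.066366 m·rad


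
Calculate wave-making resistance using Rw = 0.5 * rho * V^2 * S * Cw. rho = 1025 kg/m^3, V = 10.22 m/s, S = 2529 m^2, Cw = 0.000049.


Formula: Rw = 0.5 * rho * V^2 * S * Cw
Step 1 — V^2 = 10.22^2 = 104.4484
Step 2 — 0.5 * rho * V^2 = 0.5 * 1025 * 104.4484 = 53529.805
Step 3 — Rw = 53529.805 * 2529 * 0.000049 ≈ 6633.5 N (5 s.f.)

6633.5 N


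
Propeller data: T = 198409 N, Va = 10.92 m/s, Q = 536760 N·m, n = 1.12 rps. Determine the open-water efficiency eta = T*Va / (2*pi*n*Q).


Formula: eta = T * Va / (2 * pi * n * Q)
Step 1 — numerator = T * Va = 198409 * 10.92 = 2166626.28
Step 2 — 2 * pi * n = 2 * pi * 1.12 = 7.037168
Step 3 — denominator = 7.037168 * 536760 = 3777270.3
Step 4 — eta = 2166626.28 / 3777270.3 ≈ 0.57360 (5 s.f.)

0.57360


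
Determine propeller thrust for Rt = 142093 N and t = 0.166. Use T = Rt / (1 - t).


Formula: T = Rt / (1 - t)
Step 1 — (1 - t) = 1 - 0.166 = 0.834
Step 2 — T = 142093 / 0.834 ≈ 170380 N (5 s.f.)

170380 N


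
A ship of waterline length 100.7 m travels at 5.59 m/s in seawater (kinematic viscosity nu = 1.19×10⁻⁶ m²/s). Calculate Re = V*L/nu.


Formula: Re = V * L / nu
Step 1 — V * L = 5.59 * 100.7 = 562.913 m^2/s
Step 2 — Re = 562.913 / 1.19e-6 = 4.73e+08

4.73e+08


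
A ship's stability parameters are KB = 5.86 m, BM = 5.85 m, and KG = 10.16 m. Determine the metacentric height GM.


Formula: GM = KB + BM - KG
Step 1 — KM = KB + BM = 5.86 + 5.85 = 11.71 m
Step 2 — GM = KM - KG = 11.71 - 10.16 = 1.55 m

1.55 m


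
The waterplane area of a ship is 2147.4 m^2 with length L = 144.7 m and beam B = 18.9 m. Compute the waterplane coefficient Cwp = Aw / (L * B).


Formula: Cwp = Aw / (L * B)
Step 1 — L * B = 144.7 * 18.9 = 2734.83 m^2
Step 2 — Cwp = 2147.4 / 2734.83 ≈ 0.78520 (5 s.f.)

0.78520


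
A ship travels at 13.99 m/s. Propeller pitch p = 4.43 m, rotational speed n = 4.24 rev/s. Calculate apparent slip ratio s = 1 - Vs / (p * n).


Formula: s = 1 - Vs / (p * n)
Step 1 — p * n = 4.43 * 4.24 = 18.7832
Step 2 — Vs / (p*n) = 13.99 / 18.7832 = 0.744815 (6 d.p.)
Step 3 — s = 1 - 0.744815 = 0.255185

0.255185


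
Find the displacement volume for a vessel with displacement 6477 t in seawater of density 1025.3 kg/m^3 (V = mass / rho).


Formula: V = mass / rho
Step 1 — convert tonnes to kg: 6477 t * 1000 = 6477000 kg
Step 2 — V = 6477000 / 1025.3 ≈ 6317.2 m^3 (5 s.f.)

6317.2 m^3


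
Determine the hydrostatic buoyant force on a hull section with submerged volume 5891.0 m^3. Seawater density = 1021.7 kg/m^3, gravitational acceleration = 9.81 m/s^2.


Formula: Fb = rho * g * V
Substituting: Fb = 1021.7 * 9.81 * 5891.0
Intermediate: 1021.7 * 9.81 = 10022.877
Result: Fb = 10022.877 * 5891.0 ≈ 59045000 N (5 s.f.)

59045000 N


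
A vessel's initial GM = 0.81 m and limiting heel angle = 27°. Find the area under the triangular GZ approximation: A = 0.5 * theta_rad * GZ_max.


Formula: GZ_max = GM * sin(theta); Area = 0.5 * theta_rad * GZ_max
Step 1 — GZ_max = 0.81 * sin(27°) = 0.81 * 0.45399 = 0.367732 m
Step 2 — theta_rad = 27 * pi/180 = 0.471239 rad
Step 3 — Area = 0.5 * 0.471239 * 0.367732 ≈ 0.086645 m·rad (5 s.f.)

0.086645 m·rad


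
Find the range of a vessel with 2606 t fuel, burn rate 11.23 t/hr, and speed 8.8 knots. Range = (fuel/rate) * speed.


Formula: endurance = fuel / rate; range = endurance * speed
Step 1 — endurance = 2606 / 11.23 = 232.057 hours
Step 2 — range = 232.057 * 8.8 ≈ 2042.1 nautical miles (5 s.f.)

2042.1 NM


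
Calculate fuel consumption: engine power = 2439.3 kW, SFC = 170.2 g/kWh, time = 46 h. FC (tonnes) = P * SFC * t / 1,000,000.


Formula: FC (tonnes) = P * SFC * t / 1,000,000
Step 1 — P * SFC * t = 2439.3 * 170.2 * 46 = 19097767.56 g
Step 2 — FC (tonnes) = 19097767.56 / 1,000,000 ≈ 19.098 tonnes (5 s.f.)

19.098 tonnes


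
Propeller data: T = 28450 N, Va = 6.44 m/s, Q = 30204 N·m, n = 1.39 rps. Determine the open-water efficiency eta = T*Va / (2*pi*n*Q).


Formula: eta = T * Va / (2 * pi * n * Q)
Step 1 — numerator = T * Va = 28450 * 6.44 = 183218.0
Step 2 — 2 * pi * n = 2 * pi * 1.39 = 8.733628
Step 3 — denominator = 8.733628 * 30204 = 263790.5
Step 4 — eta = 183218.0 / 263790.5 ≈ 0.69456 (5 s.f.)

0.69456


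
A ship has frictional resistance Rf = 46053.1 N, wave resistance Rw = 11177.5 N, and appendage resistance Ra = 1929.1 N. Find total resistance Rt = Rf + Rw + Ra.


Formula: Rt = Rf + Rw + Ra
Substituting: Rt = 46053.1 + 11177.5 + 1929.1
Result: Rt = 59159.7 N

59159.7 N


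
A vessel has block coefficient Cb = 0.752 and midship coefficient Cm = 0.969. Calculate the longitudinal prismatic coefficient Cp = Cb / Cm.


Formula: Cp = Cb / Cm
Substituting: Cp = 0.752 / 0.969
Result: Cp ≈ 0.77606 (5 s.f.)

0.77606


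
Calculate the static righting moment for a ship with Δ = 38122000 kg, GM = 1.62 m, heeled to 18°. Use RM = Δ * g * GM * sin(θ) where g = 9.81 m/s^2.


Formula: GZ = GM * sin(theta); RM = disp * g * GZ
Step 1 — GZ = 1.62 * sin(18°) = 1.62 * 0.309017 = 0.500608 m
Step 2 — RM = 38122000 * 9.81 * 0.500608 ≈ 187220000 N·m (5 s.f.)

187220000 N·m


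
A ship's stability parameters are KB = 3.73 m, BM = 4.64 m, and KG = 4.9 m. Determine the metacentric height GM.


Formula: GM = KB + BM - KG
Step 1 — KM = KB + BM = 3.73 + 4.64 = 8.37 m
Step 2 — GM = KM - KG = 8.37 - 4.9 = 3.47 m

3.47 m


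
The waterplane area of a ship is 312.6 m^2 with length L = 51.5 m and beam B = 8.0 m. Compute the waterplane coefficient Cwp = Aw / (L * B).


Formula: Cwp = Aw / (L * B)
Step 1 — L * B = 51.5 * 8.0 = 412.0 m^2
Step 2 — Cwp = 312.6 / 412.0 ≈ 0.75874 (5 s.f.)

0.75874


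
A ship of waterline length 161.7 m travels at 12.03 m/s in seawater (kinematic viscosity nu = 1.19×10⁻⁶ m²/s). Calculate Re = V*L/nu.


Formula: Re = V * L / nu
Step 1 — V * L = 12.03 * 161.7 = 1945.251 m^2/s
Step 2 — Re = 1945.251 / 1.19e-6 = 1.63e+09

1.63e+09
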